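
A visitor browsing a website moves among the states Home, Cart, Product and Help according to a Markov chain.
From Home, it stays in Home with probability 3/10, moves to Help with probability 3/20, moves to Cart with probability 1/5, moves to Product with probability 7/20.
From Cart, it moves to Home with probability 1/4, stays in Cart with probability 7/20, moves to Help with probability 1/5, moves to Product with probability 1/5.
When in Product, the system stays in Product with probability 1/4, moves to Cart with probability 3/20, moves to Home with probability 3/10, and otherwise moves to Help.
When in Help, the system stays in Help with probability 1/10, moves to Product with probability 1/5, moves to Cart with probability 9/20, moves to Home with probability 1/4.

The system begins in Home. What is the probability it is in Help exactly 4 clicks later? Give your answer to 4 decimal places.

0.1925

Propagate the distribution vector 4 clicks from Home.
After 0 clicks: (1.0000, 0.0000, 0.0000, 0.0000)
After 1 click: (0.3000, 0.2000, 0.3500, 0.1500)
After 2 clicks: (0.2825, 0.2500, 0.2625, 0.2050)
After 3 clicks: (0.2773, 0.2756, 0.2555, 0.1916)
After 4 clicks: (0.2766, 0.2765, 0.2544, 0.1925)
P(in Help after 4 clicks) = 0.1925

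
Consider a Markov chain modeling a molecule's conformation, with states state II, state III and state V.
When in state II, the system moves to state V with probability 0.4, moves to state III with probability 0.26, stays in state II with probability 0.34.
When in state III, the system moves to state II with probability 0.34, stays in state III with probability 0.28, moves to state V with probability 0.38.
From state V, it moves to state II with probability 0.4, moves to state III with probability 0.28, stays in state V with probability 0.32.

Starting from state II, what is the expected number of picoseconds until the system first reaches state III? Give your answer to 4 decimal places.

Let t(s) be the expected number of picoseconds to first reach state III from state s, with t(state III) = 0. Conditioning on the first picosecond:
t(state II) = 1 + 0.34·t(state II) + 0.4·t(state V)
t(state V) = 1 + 0.4·t(state II) + 0.32·t(state V)
Solving: t(state II) = 3.7396, t(state V) = 3.6704.
Expected picoseconds from state II to state III: 3.7396.

3.7396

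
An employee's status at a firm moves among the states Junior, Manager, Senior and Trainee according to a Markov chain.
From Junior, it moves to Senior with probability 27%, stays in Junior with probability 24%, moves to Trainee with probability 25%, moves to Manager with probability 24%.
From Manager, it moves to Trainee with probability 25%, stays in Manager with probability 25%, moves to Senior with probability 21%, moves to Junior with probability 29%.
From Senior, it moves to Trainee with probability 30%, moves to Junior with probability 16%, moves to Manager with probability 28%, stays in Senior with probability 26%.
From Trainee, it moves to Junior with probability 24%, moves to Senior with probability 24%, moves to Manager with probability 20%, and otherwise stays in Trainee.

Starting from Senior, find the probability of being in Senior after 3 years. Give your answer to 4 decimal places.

Propagate the distribution vector 3 years from Senior.
After 0 years: (0.0000, 0.0000, 1.0000, 0.0000)
After 1 year: (0.1600, 0.2800, 0.2600, 0.3000)
After 2 years: (0.2332, 0.2412, 0.2416, 0.2840)
After 3 years: (0.2327, 0.2407, 0.2446, 0.2820)
P(in Senior after 3 years) = 0.2446

0.2446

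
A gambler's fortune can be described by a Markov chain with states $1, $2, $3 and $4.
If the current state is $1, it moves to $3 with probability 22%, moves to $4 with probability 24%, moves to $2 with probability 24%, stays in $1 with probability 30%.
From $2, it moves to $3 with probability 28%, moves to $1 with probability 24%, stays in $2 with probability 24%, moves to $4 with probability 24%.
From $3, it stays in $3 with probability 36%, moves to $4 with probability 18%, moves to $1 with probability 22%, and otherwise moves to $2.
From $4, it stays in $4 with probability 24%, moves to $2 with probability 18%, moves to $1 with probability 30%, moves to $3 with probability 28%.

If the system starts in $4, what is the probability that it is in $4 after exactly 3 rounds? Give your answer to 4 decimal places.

Propagate the distribution vector 3 rounds from $4.
After 0 rounds: (0.0000, 0.0000, 0.0000, 1.0000)
After 1 round: (0.3000, 0.1800, 0.2800, 0.2400)
After 2 rounds: (0.2668, 0.2256, 0.2844, 0.2232)
After 3 rounds: (0.2637, 0.2266, 0.2867, 0.2229)
P(in $4 after 3 rounds) = 0.2229

0.2229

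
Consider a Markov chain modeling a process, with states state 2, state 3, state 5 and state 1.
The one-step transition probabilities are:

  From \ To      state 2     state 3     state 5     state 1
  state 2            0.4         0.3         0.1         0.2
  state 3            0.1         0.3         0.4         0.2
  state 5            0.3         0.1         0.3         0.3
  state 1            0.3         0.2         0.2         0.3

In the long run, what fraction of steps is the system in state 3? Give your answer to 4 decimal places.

0.2269

Let the stationary distribution be π with π = πP and π_1 + π_2 + π_3 + π_4 = 1.
π_1 = 0.4·π_1 + 0.1·π_2 + 0.3·π_3 + 0.3·π_4
π_2 = 0.3·π_1 + 0.3·π_2 + 0.1·π_3 + 0.2·π_4
π_3 = 0.1·π_1 + 0.4·π_2 + 0.3·π_3 + 0.2·π_4
Solving with the normalization constraint gives π = (0.2829, 0.2269, 0.2412, 0.2490).
So the stationary probability of state 3 is 0.2269.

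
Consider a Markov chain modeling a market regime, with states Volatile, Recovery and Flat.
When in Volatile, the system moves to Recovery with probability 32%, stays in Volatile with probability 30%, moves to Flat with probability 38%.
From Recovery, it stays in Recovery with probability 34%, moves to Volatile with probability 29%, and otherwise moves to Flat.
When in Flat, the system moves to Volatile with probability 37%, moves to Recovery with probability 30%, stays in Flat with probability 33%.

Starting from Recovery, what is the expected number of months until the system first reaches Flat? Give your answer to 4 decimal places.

Let t(s) be the expected number of months to first reach Flat from state s, with t(Flat) = 0. Conditioning on the first month:
t(Volatile) = 1 + 0.3·t(Volatile) + 0.32·t(Recovery)
t(Recovery) = 1 + 0.29·t(Volatile) + 0.34·t(Recovery)
Solving: t(Volatile) = 2.6544, t(Recovery) = 2.6815.
Expected months from Recovery to Flat: 2.6815.

2.6815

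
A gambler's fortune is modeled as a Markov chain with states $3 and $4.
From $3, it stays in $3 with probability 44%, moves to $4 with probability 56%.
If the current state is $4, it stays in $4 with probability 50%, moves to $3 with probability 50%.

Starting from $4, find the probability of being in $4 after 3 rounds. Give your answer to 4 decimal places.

Propagate the distribution vector 3 rounds from $4.
After 0 rounds: (0.0000, 1.0000)
After 1 round: (0.5000, 0.5000)
After 2 rounds: (0.4700, 0.5300)
After 3 rounds: (0.4718, 0.5282)
P(in $4 after 3 rounds) = 0.5282

0.5282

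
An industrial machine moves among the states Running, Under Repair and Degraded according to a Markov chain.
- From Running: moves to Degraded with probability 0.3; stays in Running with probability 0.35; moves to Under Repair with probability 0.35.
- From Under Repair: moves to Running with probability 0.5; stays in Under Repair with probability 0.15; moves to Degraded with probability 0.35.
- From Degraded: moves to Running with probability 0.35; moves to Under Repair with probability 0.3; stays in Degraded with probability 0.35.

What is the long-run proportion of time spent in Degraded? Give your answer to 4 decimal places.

Let the stationary distribution be π with π = πP and π_1 + π_2 + π_3 = 1.
π_1 = 0.35·π_1 + 0.5·π_2 + 0.35·π_3
π_2 = 0.35·π_1 + 0.15·π_2 + 0.3·π_3
Solving with the normalization constraint gives π = (0.3917, 0.2779, 0.3304).
So the stationary probability of Degraded is 0.3304.

0.3304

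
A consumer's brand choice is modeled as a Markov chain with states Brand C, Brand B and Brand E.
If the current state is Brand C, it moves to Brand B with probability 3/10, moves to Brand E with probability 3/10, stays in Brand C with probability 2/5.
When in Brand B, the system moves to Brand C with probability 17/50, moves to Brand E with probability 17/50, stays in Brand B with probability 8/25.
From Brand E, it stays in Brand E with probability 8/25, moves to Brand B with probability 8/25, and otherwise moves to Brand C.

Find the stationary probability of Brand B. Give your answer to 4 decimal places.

Let the stationary distribution be π with π = πP and π_1 + π_2 + π_3 = 1.
π_1 = 0.4·π_1 + 0.34·π_2 + 0.36·π_3
π_2 = 0.3·π_1 + 0.32·π_2 + 0.32·π_3
Solving with the normalization constraint gives π = (0.3685, 0.3126, 0.3189).
So the stationary probability of Brand B is 0.3126.

0.3126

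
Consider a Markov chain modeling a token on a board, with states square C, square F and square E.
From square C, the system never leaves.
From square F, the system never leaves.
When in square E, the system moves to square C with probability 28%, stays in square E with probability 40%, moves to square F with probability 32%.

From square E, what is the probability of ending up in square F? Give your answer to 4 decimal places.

Let h(s) be the probability of absorption at square F starting from transient state s. Then h(square F) = 1 and h(square C) = 0. By first-step analysis:
h(square E) = 0.28·0 + 0.32·1 + 0.4·h(square E)
Solving: h(square E) = 0.5333.
Starting from square E, the probability is 0.5333.

0.5333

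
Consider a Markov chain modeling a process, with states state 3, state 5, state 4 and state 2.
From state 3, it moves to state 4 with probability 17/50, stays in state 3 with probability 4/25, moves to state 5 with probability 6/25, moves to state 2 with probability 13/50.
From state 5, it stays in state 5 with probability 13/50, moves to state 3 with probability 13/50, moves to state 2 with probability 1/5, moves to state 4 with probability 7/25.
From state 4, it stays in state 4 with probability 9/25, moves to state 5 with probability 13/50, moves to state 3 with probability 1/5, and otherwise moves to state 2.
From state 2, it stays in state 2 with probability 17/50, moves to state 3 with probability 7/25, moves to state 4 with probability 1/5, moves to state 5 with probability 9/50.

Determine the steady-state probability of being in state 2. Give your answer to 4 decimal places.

0.2413

Let the stationary distribution be π with π = πP and π_1 + π_2 + π_3 + π_4 = 1.
π_1 = 0.16·π_1 + 0.26·π_2 + 0.2·π_3 + 0.28·π_4
π_2 = 0.24·π_1 + 0.26·π_2 + 0.26·π_3 + 0.18·π_4
π_3 = 0.34·π_1 + 0.28·π_2 + 0.36·π_3 + 0.2·π_4
Solving with the normalization constraint gives π = (0.2245, 0.2362, 0.2980, 0.2413).
So the stationary probability of state 2 is 0.2413.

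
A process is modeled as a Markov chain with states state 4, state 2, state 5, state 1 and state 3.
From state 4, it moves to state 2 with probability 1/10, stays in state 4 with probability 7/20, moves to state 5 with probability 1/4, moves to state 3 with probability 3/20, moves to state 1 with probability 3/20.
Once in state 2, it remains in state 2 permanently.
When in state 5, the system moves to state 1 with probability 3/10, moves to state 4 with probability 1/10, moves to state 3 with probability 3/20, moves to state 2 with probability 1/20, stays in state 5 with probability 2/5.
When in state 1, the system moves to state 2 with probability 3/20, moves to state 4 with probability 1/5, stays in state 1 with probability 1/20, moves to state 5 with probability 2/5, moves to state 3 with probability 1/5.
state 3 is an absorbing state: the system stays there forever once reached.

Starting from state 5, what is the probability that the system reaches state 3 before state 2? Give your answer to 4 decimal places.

Let h(s) be the probability of absorption at state 3 starting from transient state s. Then h(state 3) = 1 and h(state 2) = 0. By first-step analysis:
h(state 4) = 0.35·h(state 4) + 0.1·0 + 0.25·h(state 5) + 0.15·h(state 1) + 0.15·1
h(state 5) = 0.1·h(state 4) + 0.05·0 + 0.4·h(state 5) + 0.3·h(state 1) + 0.15·1
h(state 1) = 0.2·h(state 4) + 0.15·0 + 0.4·h(state 5) + 0.05·h(state 1) + 0.2·1
Solving: h(state 4) = 0.6317, h(state 5) = 0.6676, h(state 1) = 0.6246.
Starting from state 5, the probability is 0.6676.

0.6676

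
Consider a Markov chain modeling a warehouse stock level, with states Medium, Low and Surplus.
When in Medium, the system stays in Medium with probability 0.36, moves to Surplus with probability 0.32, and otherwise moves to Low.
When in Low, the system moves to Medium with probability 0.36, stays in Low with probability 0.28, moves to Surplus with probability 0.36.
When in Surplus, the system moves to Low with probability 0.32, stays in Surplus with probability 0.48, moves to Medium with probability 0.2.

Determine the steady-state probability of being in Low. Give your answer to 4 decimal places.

0.3077

Let the stationary distribution be π with π = πP and π_1 + π_2 + π_3 = 1.
π_1 = 0.36·π_1 + 0.36·π_2 + 0.2·π_3
π_2 = 0.32·π_1 + 0.28·π_2 + 0.32·π_3
Solving with the normalization constraint gives π = (0.2967, 0.3077, 0.3956).
So the stationary probability of Low is 0.3077.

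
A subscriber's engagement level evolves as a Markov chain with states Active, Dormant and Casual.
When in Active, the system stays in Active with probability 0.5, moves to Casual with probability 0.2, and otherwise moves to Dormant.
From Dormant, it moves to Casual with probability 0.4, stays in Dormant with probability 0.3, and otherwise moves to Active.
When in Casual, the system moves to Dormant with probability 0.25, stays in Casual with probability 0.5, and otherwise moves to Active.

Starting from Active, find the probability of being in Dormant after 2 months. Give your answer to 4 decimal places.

Sum over the intermediate state after 1 month:
P = P(Active→Active)·P(Active→Dormant) + P(Active→Dormant)·P(Dormant→Dormant) + P(Active→Casual)·P(Casual→Dormant)
  = 0.5×0.3 + 0.3×0.3 + 0.2×0.25
  = 0.1500 + 0.0900 + 0.0500 = 0.2900

0.2900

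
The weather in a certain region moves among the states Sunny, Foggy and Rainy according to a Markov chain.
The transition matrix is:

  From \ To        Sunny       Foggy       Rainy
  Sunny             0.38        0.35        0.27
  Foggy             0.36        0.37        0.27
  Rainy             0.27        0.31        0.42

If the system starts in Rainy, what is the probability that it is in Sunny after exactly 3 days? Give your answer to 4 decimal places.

0.3366

Propagate the distribution vector 3 days from Rainy.
After 0 days: (0.0000, 0.0000, 1.0000)
After 1 day: (0.2700, 0.3100, 0.4200)
After 2 days: (0.3276, 0.3394, 0.3330)
After 3 days: (0.3366, 0.3435, 0.3200)
P(in Sunny after 3 days) = 0.3366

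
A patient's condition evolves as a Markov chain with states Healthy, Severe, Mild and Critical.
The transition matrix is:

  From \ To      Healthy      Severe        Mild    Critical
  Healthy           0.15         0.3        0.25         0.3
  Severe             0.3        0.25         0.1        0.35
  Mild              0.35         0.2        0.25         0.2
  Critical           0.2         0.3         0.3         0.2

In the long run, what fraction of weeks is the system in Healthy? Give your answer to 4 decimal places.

0.2476

Let the stationary distribution be π with π = πP and π_1 + π_2 + π_3 + π_4 = 1.
π_1 = 0.15·π_1 + 0.3·π_2 + 0.35·π_3 + 0.2·π_4
π_2 = 0.3·π_1 + 0.25·π_2 + 0.2·π_3 + 0.3·π_4
π_3 = 0.25·π_1 + 0.1·π_2 + 0.25·π_3 + 0.3·π_4
Solving with the normalization constraint gives π = (0.2476, 0.2644, 0.2236, 0.2644).
So the stationary probability of Healthy is 0.2476.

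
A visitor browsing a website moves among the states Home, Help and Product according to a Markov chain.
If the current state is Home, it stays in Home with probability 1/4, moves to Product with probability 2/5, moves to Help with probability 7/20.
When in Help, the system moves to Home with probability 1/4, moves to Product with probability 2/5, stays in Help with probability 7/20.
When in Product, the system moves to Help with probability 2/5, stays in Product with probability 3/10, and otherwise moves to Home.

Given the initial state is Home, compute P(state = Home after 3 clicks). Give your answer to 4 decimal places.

Propagate the distribution vector 3 clicks from Home.
After 0 clicks: (1.0000, 0.0000, 0.0000)
After 1 click: (0.2500, 0.3500, 0.4000)
After 2 clicks: (0.2700, 0.3700, 0.3600)
After 3 clicks: (0.2680, 0.3680, 0.3640)
P(in Home after 3 clicks) = 0.2680

0.2680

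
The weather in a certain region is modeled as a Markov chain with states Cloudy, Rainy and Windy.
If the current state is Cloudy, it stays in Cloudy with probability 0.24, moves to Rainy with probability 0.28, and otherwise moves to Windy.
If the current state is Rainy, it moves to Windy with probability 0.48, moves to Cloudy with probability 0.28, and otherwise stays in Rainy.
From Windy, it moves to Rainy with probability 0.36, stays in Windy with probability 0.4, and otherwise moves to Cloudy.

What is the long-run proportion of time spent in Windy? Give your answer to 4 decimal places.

Let the stationary distribution be π with π = πP and π_1 + π_2 + π_3 = 1.
π_1 = 0.24·π_1 + 0.28·π_2 + 0.24·π_3
π_2 = 0.28·π_1 + 0.24·π_2 + 0.36·π_3
Solving with the normalization constraint gives π = (0.2521, 0.3034, 0.4444).
So the stationary probability of Windy is 0.4444.

0.4444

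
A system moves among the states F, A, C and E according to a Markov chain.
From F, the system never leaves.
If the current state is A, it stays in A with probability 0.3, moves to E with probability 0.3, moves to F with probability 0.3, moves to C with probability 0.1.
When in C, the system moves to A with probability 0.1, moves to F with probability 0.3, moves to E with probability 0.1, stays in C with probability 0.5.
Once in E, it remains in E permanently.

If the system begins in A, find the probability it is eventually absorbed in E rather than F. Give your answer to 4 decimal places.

Let h(s) be the probability of absorption at E starting from transient state s. Then h(E) = 1 and h(F) = 0. By first-step analysis:
h(A) = 0.3·0 + 0.3·h(A) + 0.1·h(C) + 0.3·1
h(C) = 0.3·0 + 0.1·h(A) + 0.5·h(C) + 0.1·1
Solving: h(A) = 0.4706, h(C) = 0.2941.
Starting from A, the probability is 0.4706.

0.4706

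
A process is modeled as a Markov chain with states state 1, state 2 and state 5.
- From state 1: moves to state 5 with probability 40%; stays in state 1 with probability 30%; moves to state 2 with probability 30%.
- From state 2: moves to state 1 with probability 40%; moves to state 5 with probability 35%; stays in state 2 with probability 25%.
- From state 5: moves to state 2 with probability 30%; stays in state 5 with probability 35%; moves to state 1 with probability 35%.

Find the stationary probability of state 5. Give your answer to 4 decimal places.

0.3673

Let the stationary distribution be π with π = πP and π_1 + π_2 + π_3 = 1.
π_1 = 0.3·π_1 + 0.4·π_2 + 0.35·π_3
π_2 = 0.3·π_1 + 0.25·π_2 + 0.3·π_3
Solving with the normalization constraint gives π = (0.3469, 0.2857, 0.3673).
So the stationary probability of state 5 is 0.3673.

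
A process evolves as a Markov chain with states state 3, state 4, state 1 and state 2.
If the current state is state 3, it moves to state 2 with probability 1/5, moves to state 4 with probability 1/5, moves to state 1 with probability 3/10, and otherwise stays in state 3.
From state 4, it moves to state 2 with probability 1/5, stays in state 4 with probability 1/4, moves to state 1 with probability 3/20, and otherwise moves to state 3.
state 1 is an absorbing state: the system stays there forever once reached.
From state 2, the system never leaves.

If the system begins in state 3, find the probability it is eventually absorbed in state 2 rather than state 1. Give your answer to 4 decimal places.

Let h(s) be the probability of absorption at state 2 starting from transient state s. Then h(state 2) = 1 and h(state 1) = 0. By first-step analysis:
h(state 3) = 0.3·h(state 3) + 0.2·h(state 4) + 0.3·0 + 0.2·1
h(state 4) = 0.4·h(state 3) + 0.25·h(state 4) + 0.15·0 + 0.2·1
Solving: h(state 3) = 0.4270, h(state 4) = 0.4944.
Starting from state 3, the probability is 0.4270.

0.4270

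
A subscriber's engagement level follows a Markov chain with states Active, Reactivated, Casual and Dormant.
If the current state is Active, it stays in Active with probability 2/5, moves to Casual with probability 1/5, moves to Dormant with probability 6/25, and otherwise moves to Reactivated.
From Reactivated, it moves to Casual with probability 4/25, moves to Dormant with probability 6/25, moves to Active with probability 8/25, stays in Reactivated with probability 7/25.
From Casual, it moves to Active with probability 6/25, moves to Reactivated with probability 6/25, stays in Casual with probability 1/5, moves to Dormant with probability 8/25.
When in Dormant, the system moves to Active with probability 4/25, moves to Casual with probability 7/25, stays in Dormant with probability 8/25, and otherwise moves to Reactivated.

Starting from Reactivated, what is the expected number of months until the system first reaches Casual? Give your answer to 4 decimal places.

4.9164

Let t(s) be the expected number of months to first reach Casual from state s, with t(Casual) = 0. Conditioning on the first month:
t(Active) = 1 + 0.4·t(Active) + 0.16·t(Reactivated) + 0.24·t(Dormant)
t(Reactivated) = 1 + 0.32·t(Active) + 0.28·t(Reactivated) + 0.24·t(Dormant)
t(Dormant) = 1 + 0.16·t(Active) + 0.24·t(Reactivated) + 0.32·t(Dormant)
Solving: t(Active) = 4.7026, t(Reactivated) = 4.9164, t(Dormant) = 4.3123.
Expected months from Reactivated to Casual: 4.9164.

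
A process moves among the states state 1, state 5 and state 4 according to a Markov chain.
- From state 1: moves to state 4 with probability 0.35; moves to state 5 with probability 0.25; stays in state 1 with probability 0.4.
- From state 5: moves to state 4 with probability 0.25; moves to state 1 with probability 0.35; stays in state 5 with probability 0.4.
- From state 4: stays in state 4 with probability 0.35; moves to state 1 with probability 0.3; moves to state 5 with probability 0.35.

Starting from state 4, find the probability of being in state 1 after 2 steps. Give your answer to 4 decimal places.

0.3475

Sum over the intermediate state after 1 step:
P = P(state 4→state 1)·P(state 1→state 1) + P(state 4→state 5)·P(state 5→state 1) + P(state 4→state 4)·P(state 4→state 1)
  = 0.3×0.4 + 0.35×0.35 + 0.35×0.3
  = 0.1200 + 0.1225 + 0.1050 = 0.3475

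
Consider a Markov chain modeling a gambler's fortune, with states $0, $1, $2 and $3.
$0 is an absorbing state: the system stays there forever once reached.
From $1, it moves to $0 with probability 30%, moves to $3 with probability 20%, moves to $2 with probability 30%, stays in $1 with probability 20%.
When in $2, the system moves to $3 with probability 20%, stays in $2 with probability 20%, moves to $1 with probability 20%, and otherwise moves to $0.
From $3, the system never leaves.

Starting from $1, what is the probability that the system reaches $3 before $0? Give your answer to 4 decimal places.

0.3793

Let h(s) be the probability of absorption at $3 starting from transient state s. Then h($3) = 1 and h($0) = 0. By first-step analysis:
h($1) = 0.3·0 + 0.2·h($1) + 0.3·h($2) + 0.2·1
h($2) = 0.4·0 + 0.2·h($1) + 0.2·h($2) + 0.2·1
Solving: h($1) = 0.3793, h($2) = 0.3448.
Starting from $1, the probability is 0.3793.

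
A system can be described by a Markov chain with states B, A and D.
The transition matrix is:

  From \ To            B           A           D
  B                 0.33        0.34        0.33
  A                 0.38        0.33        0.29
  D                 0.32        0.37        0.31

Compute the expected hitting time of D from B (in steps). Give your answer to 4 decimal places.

3.1592

Let t(s) be the expected number of steps to first reach D from state s, with t(D) = 0. Conditioning on the first step:
t(B) = 1 + 0.33·t(B) + 0.34·t(A)
t(A) = 1 + 0.38·t(B) + 0.33·t(A)
Solving: t(B) = 3.1592, t(A) = 3.2843.
Expected steps from B to D: 3.1592.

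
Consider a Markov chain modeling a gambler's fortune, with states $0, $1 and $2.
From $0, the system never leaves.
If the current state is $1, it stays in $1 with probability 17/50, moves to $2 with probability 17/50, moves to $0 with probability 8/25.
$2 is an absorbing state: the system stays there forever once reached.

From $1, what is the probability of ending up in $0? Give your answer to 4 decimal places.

0.4848

Let h(s) be the probability of absorption at $0 starting from transient state s. Then h($0) = 1 and h($2) = 0. By first-step analysis:
h($1) = 0.32·1 + 0.34·h($1) + 0.34·0
Solving: h($1) = 0.4848.
Starting from $1, the probability is 0.4848.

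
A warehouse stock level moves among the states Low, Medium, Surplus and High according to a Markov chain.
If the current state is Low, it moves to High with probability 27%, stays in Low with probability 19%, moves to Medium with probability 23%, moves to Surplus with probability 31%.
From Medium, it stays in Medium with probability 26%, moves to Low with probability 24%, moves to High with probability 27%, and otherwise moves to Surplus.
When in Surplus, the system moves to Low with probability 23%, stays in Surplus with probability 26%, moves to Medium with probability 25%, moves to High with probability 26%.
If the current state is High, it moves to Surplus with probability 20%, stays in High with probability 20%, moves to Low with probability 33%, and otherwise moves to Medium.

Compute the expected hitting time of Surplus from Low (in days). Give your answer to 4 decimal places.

Let t(s) be the expected number of days to first reach Surplus from state s, with t(Surplus) = 0. Conditioning on the first day:
t(Low) = 1 + 0.19·t(Low) + 0.23·t(Medium) + 0.27·t(High)
t(Medium) = 1 + 0.24·t(Low) + 0.26·t(Medium) + 0.27·t(High)
t(High) = 1 + 0.33·t(Low) + 0.27·t(Medium) + 0.2·t(High)
Solving: t(Low) = 3.8104, t(Medium) = 4.1246, t(High) = 4.2138.
Expected days from Low to Surplus: 3.8104.

3.8104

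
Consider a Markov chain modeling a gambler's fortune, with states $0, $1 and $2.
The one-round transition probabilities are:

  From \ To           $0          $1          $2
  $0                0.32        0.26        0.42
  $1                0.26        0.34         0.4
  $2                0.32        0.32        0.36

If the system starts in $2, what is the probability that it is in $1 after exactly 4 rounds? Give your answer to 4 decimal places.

0.3081

Propagate the distribution vector 4 rounds from $2.
After 0 rounds: (0.0000, 0.0000, 1.0000)
After 1 round: (0.3200, 0.3200, 0.3600)
After 2 rounds: (0.3008, 0.3072, 0.3920)
After 3 rounds: (0.3016, 0.3081, 0.3903)
After 4 rounds: (0.3015, 0.3081, 0.3904)
P(in $1 after 4 rounds) = 0.3081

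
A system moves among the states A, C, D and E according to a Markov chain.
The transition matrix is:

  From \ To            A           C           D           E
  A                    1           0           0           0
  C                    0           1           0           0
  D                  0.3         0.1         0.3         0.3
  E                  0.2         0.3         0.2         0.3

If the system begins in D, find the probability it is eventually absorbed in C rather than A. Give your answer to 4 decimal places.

0.3721

Let h(s) be the probability of absorption at C starting from transient state s. Then h(C) = 1 and h(A) = 0. By first-step analysis:
h(D) = 0.3·0 + 0.1·1 + 0.3·h(D) + 0.3·h(E)
h(E) = 0.2·0 + 0.3·1 + 0.2·h(D) + 0.3·h(E)
Solving: h(D) = 0.3721, h(E) = 0.5349.
Starting from D, the probability is 0.3721.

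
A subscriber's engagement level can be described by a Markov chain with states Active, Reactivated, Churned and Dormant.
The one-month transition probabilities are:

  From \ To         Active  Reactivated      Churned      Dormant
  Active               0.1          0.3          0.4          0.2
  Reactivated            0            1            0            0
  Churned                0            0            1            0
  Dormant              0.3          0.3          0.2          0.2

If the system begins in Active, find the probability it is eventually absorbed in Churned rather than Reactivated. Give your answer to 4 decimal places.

Let h(s) be the probability of absorption at Churned starting from transient state s. Then h(Churned) = 1 and h(Reactivated) = 0. By first-step analysis:
h(Active) = 0.1·h(Active) + 0.3·0 + 0.4·1 + 0.2·h(Dormant)
h(Dormant) = 0.3·h(Active) + 0.3·0 + 0.2·1 + 0.2·h(Dormant)
Solving: h(Active) = 0.5455, h(Dormant) = 0.4545.
Starting from Active, the probability is 0.5455.

0.5455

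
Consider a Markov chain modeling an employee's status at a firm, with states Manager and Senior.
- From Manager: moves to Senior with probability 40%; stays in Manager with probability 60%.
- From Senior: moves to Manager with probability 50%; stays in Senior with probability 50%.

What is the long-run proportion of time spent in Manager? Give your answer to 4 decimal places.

Let the stationary distribution be π with π = πP and π_1 + π_2 = 1.
π_1 = 0.6·π_1 + 0.5·π_2
Solving with the normalization constraint gives π = (0.5556, 0.4444).
So the stationary probability of Manager is 0.5556.

0.5556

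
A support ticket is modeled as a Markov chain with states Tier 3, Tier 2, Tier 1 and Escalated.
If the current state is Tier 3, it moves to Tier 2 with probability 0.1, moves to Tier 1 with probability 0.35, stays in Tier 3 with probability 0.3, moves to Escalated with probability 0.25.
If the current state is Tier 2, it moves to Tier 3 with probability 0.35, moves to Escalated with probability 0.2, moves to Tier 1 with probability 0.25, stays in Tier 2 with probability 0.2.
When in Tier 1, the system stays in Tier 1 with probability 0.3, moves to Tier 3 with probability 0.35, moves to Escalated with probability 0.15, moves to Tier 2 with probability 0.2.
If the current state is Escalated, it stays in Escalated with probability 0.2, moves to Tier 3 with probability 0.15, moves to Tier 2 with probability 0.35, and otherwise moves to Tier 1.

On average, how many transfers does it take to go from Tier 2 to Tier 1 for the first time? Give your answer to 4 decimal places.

Let t(s) be the expected number of transfers to first reach Tier 1 from state s, with t(Tier 1) = 0. Conditioning on the first transfer:
t(Tier 3) = 1 + 0.3·t(Tier 3) + 0.1·t(Tier 2) + 0.25·t(Escalated)
t(Tier 2) = 1 + 0.35·t(Tier 3) + 0.2·t(Tier 2) + 0.2·t(Escalated)
t(Escalated) = 1 + 0.15·t(Tier 3) + 0.35·t(Tier 2) + 0.2·t(Escalated)
Solving: t(Tier 3) = 3.1151, t(Tier 2) = 3.4486, t(Escalated) = 3.3428.
Expected transfers from Tier 2 to Tier 1: 3.4486.

3.4486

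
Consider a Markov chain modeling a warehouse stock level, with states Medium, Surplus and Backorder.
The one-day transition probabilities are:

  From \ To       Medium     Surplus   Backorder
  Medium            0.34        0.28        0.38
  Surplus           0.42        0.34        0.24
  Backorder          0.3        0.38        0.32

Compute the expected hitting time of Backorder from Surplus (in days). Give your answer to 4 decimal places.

3.3962

Let t(s) be the expected number of days to first reach Backorder from state s, with t(Backorder) = 0. Conditioning on the first day:
t(Medium) = 1 + 0.34·t(Medium) + 0.28·t(Surplus)
t(Surplus) = 1 + 0.42·t(Medium) + 0.34·t(Surplus)
Solving: t(Medium) = 2.9560, t(Surplus) = 3.3962.
Expected days from Surplus to Backorder: 3.3962.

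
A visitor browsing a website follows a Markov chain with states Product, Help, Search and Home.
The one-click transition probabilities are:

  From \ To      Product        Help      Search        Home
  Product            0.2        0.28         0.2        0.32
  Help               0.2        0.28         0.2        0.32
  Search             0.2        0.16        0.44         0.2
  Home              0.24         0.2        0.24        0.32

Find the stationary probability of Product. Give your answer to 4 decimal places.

Let the stationary distribution be π with π = πP and π_1 + π_2 + π_3 + π_4 = 1.
π_1 = 0.2·π_1 + 0.2·π_2 + 0.2·π_3 + 0.24·π_4
π_2 = 0.28·π_1 + 0.28·π_2 + 0.16·π_3 + 0.2·π_4
π_3 = 0.2·π_1 + 0.2·π_2 + 0.44·π_3 + 0.24·π_4
Solving with the normalization constraint gives π = (0.2115, 0.2237, 0.2782, 0.2866).
So the stationary probability of Product is 0.2115.

0.2115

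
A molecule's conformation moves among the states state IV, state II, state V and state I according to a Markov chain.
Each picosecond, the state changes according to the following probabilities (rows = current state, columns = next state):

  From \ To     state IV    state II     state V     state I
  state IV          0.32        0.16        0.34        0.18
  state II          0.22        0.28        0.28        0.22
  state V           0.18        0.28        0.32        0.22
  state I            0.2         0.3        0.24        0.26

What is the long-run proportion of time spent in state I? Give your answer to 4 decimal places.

Let the stationary distribution be π with π = πP and π_1 + π_2 + π_3 + π_4 = 1.
π_1 = 0.32·π_1 + 0.22·π_2 + 0.18·π_3 + 0.2·π_4
π_2 = 0.16·π_1 + 0.28·π_2 + 0.28·π_3 + 0.3·π_4
π_3 = 0.34·π_1 + 0.28·π_2 + 0.32·π_3 + 0.24·π_4
Solving with the normalization constraint gives π = (0.2264, 0.2572, 0.2967, 0.2197).
So the stationary probability of state I is 0.2197.

0.2197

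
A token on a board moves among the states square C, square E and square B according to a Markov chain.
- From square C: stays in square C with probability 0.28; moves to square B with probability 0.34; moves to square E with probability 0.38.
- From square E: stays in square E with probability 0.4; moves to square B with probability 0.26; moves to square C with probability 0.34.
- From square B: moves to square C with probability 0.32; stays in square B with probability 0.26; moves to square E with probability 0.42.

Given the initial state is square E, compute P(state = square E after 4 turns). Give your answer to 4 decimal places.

0.3994

Propagate the distribution vector 4 turns from square E.
After 0 turns: (0.0000, 1.0000, 0.0000)
After 1 turn: (0.3400, 0.4000, 0.2600)
After 2 turns: (0.3144, 0.3984, 0.2872)
After 3 turns: (0.3154, 0.3995, 0.2852)
After 4 turns: (0.3154, 0.3994, 0.2852)
P(in square E after 4 turns) = 0.3994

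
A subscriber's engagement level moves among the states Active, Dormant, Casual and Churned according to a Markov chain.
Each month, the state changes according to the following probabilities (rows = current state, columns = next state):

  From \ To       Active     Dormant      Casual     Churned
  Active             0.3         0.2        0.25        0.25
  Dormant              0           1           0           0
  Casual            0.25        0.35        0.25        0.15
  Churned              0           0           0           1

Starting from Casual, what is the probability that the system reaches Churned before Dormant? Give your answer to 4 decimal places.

Let h(s) be the probability of absorption at Churned starting from transient state s. Then h(Churned) = 1 and h(Dormant) = 0. By first-step analysis:
h(Active) = 0.3·h(Active) + 0.2·0 + 0.25·h(Casual) + 0.25·1
h(Casual) = 0.25·h(Active) + 0.35·0 + 0.25·h(Casual) + 0.15·1
Solving: h(Active) = 0.4865, h(Casual) = 0.3622.
Starting from Casual, the probability is 0.3622.

0.3622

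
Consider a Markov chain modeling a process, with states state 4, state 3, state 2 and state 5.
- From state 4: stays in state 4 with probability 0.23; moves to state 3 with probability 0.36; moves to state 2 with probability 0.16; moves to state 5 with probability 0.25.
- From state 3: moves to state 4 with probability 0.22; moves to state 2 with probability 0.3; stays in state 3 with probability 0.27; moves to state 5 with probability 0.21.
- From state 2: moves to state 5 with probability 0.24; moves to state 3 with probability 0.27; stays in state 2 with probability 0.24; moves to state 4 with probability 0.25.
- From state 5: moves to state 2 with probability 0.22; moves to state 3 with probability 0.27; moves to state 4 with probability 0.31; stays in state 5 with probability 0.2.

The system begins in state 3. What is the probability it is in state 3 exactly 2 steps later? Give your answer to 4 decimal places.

Propagate the distribution vector 2 steps from state 3.
After 0 steps: (0.0000, 1.0000, 0.0000, 0.0000)
After 1 step: (0.2200, 0.2700, 0.3000, 0.2100)
After 2 steps: (0.2501, 0.2898, 0.2344, 0.2257)
P(in state 3 after 2 steps) = 0.2898

0.2898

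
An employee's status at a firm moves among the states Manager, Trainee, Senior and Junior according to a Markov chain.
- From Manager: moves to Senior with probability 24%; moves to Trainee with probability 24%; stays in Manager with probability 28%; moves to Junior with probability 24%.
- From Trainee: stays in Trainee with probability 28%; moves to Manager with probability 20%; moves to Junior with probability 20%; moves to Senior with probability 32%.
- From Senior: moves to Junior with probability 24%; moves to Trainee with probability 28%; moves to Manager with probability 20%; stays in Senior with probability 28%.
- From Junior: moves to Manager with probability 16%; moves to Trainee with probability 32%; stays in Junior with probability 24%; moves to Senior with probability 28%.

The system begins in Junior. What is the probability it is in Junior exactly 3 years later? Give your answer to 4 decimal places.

Propagate the distribution vector 3 years from Junior.
After 0 years: (0.0000, 0.0000, 0.0000, 1.0000)
After 1 year: (0.1600, 0.3200, 0.2800, 0.2400)
After 2 years: (0.2032, 0.2832, 0.2864, 0.2272)
After 3 years: (0.2072, 0.2810, 0.2832, 0.2287)
P(in Junior after 3 years) = 0.2287

0.2287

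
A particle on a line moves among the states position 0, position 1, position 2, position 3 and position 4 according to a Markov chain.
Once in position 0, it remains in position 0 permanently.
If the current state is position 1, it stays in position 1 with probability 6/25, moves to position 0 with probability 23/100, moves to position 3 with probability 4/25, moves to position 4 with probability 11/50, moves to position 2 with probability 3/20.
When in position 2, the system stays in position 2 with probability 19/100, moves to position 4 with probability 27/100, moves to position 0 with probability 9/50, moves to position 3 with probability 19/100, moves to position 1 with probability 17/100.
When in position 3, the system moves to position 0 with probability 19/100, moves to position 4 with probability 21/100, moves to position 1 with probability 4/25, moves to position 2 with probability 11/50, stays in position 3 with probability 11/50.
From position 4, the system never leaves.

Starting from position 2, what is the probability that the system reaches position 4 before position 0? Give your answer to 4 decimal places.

Let h(s) be the probability of absorption at position 4 starting from transient state s. Then h(position 4) = 1 and h(position 0) = 0. By first-step analysis:
h(position 1) = 0.23·0 + 0.24·h(position 1) + 0.15·h(position 2) + 0.16·h(position 3) + 0.22·1
h(position 2) = 0.18·0 + 0.17·h(position 1) + 0.19·h(position 2) + 0.19·h(position 3) + 0.27·1
h(position 3) = 0.19·0 + 0.16·h(position 1) + 0.22·h(position 2) + 0.22·h(position 3) + 0.21·1
Solving: h(position 1) = 0.5138, h(position 2) = 0.5665, h(position 3) = 0.5344.
Starting from position 2, the probability is 0.5665.

0.5665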